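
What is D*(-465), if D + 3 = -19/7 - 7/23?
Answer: 450585/161 ≈ 2798.7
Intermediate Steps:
D = -969/161 (D = -3 + (-19/7 - 7/23) = -3 - 486/161 = -969/161 ≈ -6.0186)
D*(-465) = -969/161*(-465) = 450585/161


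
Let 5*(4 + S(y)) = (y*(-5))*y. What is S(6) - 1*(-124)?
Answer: 84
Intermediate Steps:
S(y) = -4 - y**2 (S(y) = -4 + ((y*(-5))*y)/5 = -4 + ((-5*y)*y)/5 = -4 + (-5*y**2)/5 = -4 - y**2)
S(6) - 1*(-124) = (-4 - 1*6**2) - 1*(-124) = (-4 - 1*36) + 124 = (-4 - 36) + 124 = -40 + 124 = 84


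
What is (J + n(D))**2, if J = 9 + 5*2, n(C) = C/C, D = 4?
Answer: 400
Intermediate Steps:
n(C) = 1
J = 19 (J = 9 + 10 = 19)
(J + n(D))**2 = (19 + 1)**2 = 20**2 = 400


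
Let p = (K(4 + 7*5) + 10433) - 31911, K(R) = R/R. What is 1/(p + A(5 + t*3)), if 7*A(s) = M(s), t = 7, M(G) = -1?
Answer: -7/150340 ≈ -4.6561e-5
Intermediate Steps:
K(R) = 1
A(s) = -⅐ (A(s) = (⅐)*(-1) = -⅐)
p = -21477 (p = (1 + 10433) - 31911 = 10434 - 31911 = -21477)
1/(p + A(5 + t*3)) = 1/(-21477 - ⅐) = 1/(-150340/7) = -7/150340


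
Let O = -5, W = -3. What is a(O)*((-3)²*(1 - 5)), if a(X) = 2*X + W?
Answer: 468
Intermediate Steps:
a(X) = -3 + 2*X (a(X) = 2*X - 3 = -3 + 2*X)
a(O)*((-3)²*(1 - 5)) = (-3 + 2*(-5))*((-3)²*(1 - 5)) = (-3 - 10)*(9*(-4)) = -13*(-36) = 468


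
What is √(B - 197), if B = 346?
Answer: √149 ≈ 12.207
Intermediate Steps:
√(B - 197) = √(346 - 197) = √149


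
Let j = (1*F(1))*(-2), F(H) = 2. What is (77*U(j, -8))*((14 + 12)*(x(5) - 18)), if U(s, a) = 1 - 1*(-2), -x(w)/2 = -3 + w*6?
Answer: -432432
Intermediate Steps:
x(w) = 6 - 12*w (x(w) = -2*(-3 + w*6) = -2*(-3 + 6*w) = 6 - 12*w)
j = -4 (j = (1*2)*(-2) = 2*(-2) = -4)
U(s, a) = 3 (U(s, a) = 1 + 2 = 3)
(77*U(j, -8))*((14 + 12)*(x(5) - 18)) = (77*3)*((14 + 12)*((6 - 12*5) - 18)) = 231*(26*((6 - 60) - 18)) = 231*(26*(-54 - 18)) = 231*(26*(-72)) = 231*(-1872) = -432432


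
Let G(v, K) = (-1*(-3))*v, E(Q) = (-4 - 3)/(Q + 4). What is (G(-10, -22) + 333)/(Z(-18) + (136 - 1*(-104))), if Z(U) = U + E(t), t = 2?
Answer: 1818/1325 ≈ 1.3721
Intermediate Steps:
E(Q) = -7/(4 + Q)
Z(U) = -7/6 + U (Z(U) = U - 7/(4 + 2) = U - 7/6 = -7/6 + U)
G(v, K) = 3*v
(G(-10, -22) + 333)/(Z(-18) + (136 - 1*(-104))) = (3*(-10) + 333)/((-7/6 - 18) + (136 - 1*(-104))) = (-30 + 333)/(-115/6 + (136 + 104)) = 303/(-115/6 + 240) = 303/(1325/6) = 303*(6/1325) = 1818/1325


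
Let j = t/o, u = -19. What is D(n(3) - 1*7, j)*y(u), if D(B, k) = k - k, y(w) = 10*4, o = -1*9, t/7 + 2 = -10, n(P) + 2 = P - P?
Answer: 0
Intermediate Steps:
n(P) = -2 (n(P) = -2 + (P - P) = -2 + 0 = -2)
t = -84 (t = -14 + 7*(-10) = -14 - 70 = -84)
o = -9
y(w) = 40
j = 28/3 (j = -84/(-9) = -84*(-⅑) = 28/3 ≈ 9.3333)
D(B, k) = 0
D(n(3) - 1*7, j)*y(u) = 0*40 = 0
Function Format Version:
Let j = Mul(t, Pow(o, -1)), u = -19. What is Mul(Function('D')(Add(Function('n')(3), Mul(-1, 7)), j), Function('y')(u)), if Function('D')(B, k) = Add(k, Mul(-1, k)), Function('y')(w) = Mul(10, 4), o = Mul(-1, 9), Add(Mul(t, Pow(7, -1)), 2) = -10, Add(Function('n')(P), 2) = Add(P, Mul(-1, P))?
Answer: 0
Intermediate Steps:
Function('n')(P) = -2 (Function('n')(P) = Add(-2, Add(P, Mul(-1, P))) = Add(-2, 0) = -2)
t = -84 (t = Add(-14, Mul(7, -10)) = Add(-14, -70) = -84)
o = -9
Function('y')(w) = 40
j = Rational(28, 3) (j = Mul(-84, Pow(-9, -1)) = Mul(-84, Rational(-1, 9)) = Rational(28, 3) ≈ 9.3333)
Function('D')(B, k) = 0
Mul(Function('D')(Add(Function('n')(3), Mul(-1, 7)), j), Function('y')(u)) = Mul(0, 40) = 0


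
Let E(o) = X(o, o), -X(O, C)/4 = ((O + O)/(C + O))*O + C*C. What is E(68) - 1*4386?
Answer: -23154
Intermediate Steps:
X(O, C) = -4*C² - 8*O²/(C + O) (X(O, C) = -4*(((O + O)/(C + O))*O + C*C) = -4*(((2*O)/(C + O))*O + C²) = -4*((2*O/(C + O))*O + C²) = -4*(2*O²/(C + O) + C²) = -4*(C² + 2*O²/(C + O)) = -4*C² - 8*O²/(C + O))
E(o) = 2*(-2*o² - 2*o³)/o (E(o) = 4*(-o³ - 2*o² - o*o²)/(o + o) = 4*(-o³ - 2*o² - o³)/((2*o)) = 4*(1/(2*o))*(-2*o² - 2*o³) = 2*(-2*o² - 2*o³)/o)
E(68) - 1*4386 = 4*68*(-1 - 1*68) - 1*4386 = 4*68*(-1 - 68) - 4386 = 4*68*(-69) - 4386 = -18768 - 4386 = -23154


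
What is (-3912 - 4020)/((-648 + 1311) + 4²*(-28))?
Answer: -7932/215 ≈ -36.893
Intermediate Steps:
(-3912 - 4020)/((-648 + 1311) + 4²*(-28)) = -7932/(663 + 16*(-28)) = -7932/(663 - 448) = -7932/215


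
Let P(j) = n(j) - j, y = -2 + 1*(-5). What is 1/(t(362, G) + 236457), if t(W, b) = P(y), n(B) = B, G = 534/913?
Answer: 1/236457 ≈ 4.2291e-6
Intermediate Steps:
G = 534/913 (G = 534*(1/913) = 534/913 ≈ 0.58488)
y = -7 (y = -2 - 5 = -7)
P(j) = 0 (P(j) = j - j = 0)
t(W, b) = 0
1/(t(362, G) + 236457) = 1/(0 + 236457) = 1/236457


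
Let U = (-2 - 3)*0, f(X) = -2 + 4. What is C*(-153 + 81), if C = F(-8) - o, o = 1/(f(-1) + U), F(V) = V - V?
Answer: 36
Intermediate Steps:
F(V) = 0
f(X) = 2
U = 0 (U = -5*0 = 0)
o = 1/2 (o = 1/(2 + 0) = 1/2 ≈ 0.50000)
C = -1/2 (C = 0 - 1*1/2 = 0 - 1/2 = -1/2 ≈ -0.50000)
C*(-153 + 81) = -(-153 + 81)/2 = -1/2*(-72) = 36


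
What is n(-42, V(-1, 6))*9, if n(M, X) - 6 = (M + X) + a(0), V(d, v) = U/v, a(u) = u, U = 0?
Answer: -324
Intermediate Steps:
V(d, v) = 0 (V(d, v) = 0/v = 0)
n(M, X) = 6 + M + X (n(M, X) = 6 + ((M + X) + 0) = 6 + (M + X) = 6 + M + X)
n(-42, V(-1, 6))*9 = (6 - 42 + 0)*9 = -36*9 = -324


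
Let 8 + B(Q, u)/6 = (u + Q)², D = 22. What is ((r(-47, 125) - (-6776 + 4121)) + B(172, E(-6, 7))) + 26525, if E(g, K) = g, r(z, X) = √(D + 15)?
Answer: 194468 + √37 ≈ 1.9447e+5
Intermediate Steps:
r(z, X) = √37 (r(z, X) = √(22 + 15) = √37)
B(Q, u) = -48 + 6*(Q + u)² (B(Q, u) = -48 + 6*(u + Q)² = -48 + 6*(Q + u)²)
((r(-47, 125) - (-6776 + 4121)) + B(172, E(-6, 7))) + 26525 = ((√37 - (-6776 + 4121)) + (-48 + 6*(172 - 6)²)) + 26525 = ((√37 - 1*(-2655)) + (-48 + 6*166²)) + 26525 = ((√37 + 2655) + (-48 + 6*27556)) + 26525 = ((2655 + √37) + (-48 + 165336)) + 26525 = ((2655 + √37) + 165288) + 26525 = (167943 + √37) + 26525 = 194468 + √37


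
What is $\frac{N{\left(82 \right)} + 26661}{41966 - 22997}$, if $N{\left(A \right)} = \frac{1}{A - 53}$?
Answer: $\frac{773170}{550101} \approx 1.4055$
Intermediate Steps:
$N{\left(A \right)} = \frac{1}{-53 + A}$
$\frac{N{\left(82 \right)} + 26661}{41966 - 22997} = \frac{\frac{1}{-53 + 82} + 26661}{41966 - 22997} = \frac{\frac{1}{29} + 26661}{18969} = \left(\frac{1}{29} + 26661\right) \frac{1}{18969} = \frac{773170}{29} \cdot \frac{1}{18969} = \frac{773170}{550101}$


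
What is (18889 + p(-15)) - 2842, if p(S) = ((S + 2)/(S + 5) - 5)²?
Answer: 1606069/100 ≈ 16061.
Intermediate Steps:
p(S) = (-5 + (2 + S)/(5 + S))² (p(S) = ((2 + S)/(5 + S) - 5)² = (-5 + (2 + S)/(5 + S))²)
(18889 + p(-15)) - 2842 = (18889 + (23 + 4*(-15))²/(5 - 15)²) - 2842 = (18889 + (23 - 60)²/(-10)²) - 2842 = (18889 + (1/100)*(-37)²) - 2842 = (18889 + (1/100)*1369) - 2842 = (18889 + 1369/100) - 2842 = 1890269/100 - 2842 = 1606069/100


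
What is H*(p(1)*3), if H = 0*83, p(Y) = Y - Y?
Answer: 0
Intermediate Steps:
p(Y) = 0
H = 0
H*(p(1)*3) = 0*(0*3) = 0*0 = 0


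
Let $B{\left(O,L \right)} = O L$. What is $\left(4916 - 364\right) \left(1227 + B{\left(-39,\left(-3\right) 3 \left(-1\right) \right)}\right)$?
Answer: $3987552$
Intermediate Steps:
$B{\left(O,L \right)} = L O$
$\left(4916 - 364\right) \left(1227 + B{\left(-39,\left(-3\right) 3 \left(-1\right) \right)}\right) = \left(4916 - 364\right) \left(1227 + \left(-3\right) 3 \left(-1\right) \left(-39\right)\right) = 4552 \left(1227 + \left(-9\right) \left(-1\right) \left(-39\right)\right) = 4552 \left(1227 + 9 \left(-39\right)\right) = 4552 \left(1227 - 351\right) = 4552 \cdot 876 = 3987552$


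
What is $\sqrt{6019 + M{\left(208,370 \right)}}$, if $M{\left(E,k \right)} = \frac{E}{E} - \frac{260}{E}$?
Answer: $\frac{15 \sqrt{107}}{2} \approx 77.581$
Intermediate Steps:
$M{\left(E,k \right)} = 1 - \frac{260}{E}$
$\sqrt{6019 + M{\left(208,370 \right)}} = \sqrt{6019 + \frac{-260 + 208}{208}} = \sqrt{6019 + \frac{1}{208} \left(-52\right)} = \sqrt{6019 - \frac{1}{4}} = \sqrt{\frac{24075}{4}} = \frac{15 \sqrt{107}}{2}$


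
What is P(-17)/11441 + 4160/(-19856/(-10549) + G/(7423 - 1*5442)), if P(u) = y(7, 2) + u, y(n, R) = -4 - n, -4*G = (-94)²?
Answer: 28417432935108/5240630137 ≈ 5422.5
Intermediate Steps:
G = -2209 (G = -¼*(-94)² = -¼*8836 = -2209)
P(u) = -11 + u (P(u) = (-4 - 1*7) + u = (-4 - 7) + u = -11 + u)
P(-17)/11441 + 4160/(-19856/(-10549) + G/(7423 - 1*5442)) = (-11 - 17)/11441 + 4160/(-19856/(-10549) - 2209/(7423 - 1*5442)) = -28*1/11441 + 4160/(-19856*(-1/10549) - 2209/(7423 - 5442)) = -28/11441 + 4160/(19856/10549 - 2209/1981) = -28/11441 + 4160/(2290285/2985367) = -28/11441 + 4160*(2985367/2290285) = -28/11441 + 2483825344/458057 = 28417432935108/5240630137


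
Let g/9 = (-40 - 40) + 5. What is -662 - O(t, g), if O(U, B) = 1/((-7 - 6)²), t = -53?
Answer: -111879/169 ≈ -662.01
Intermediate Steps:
g = -675 (g = 9*((-40 - 40) + 5) = 9*(-80 + 5) = 9*(-75) = -675)
O(U, B) = 1/169 (O(U, B) = 1/((-13)²) = 1/169)
-662 - O(t, g) = -662 - 1*1/169 = -662 - 1/169 = -111879/169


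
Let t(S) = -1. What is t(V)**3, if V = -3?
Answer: -1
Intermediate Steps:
t(V)**3 = (-1)**3 = -1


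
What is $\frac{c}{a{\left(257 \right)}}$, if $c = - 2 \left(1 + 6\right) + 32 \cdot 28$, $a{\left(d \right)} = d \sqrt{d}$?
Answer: $\frac{882 \sqrt{257}}{66049} \approx 0.21408$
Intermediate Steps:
$a{\left(d \right)} = d^{\frac{3}{2}}$
$c = 882$ ($c = \left(-2\right) 7 + 896 = -14 + 896 = 882$)
$\frac{c}{a{\left(257 \right)}} = \frac{882}{257^{\frac{3}{2}}} = \frac{882}{257 \sqrt{257}} = 882 \frac{\sqrt{257}}{66049} = \frac{882 \sqrt{257}}{66049}$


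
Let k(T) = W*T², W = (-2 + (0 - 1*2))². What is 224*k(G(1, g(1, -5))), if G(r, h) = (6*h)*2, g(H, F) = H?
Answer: 516096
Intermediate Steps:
G(r, h) = 12*h
W = 16 (W = (-2 + (0 - 2))² = (-2 - 2)² = (-4)² = 16)
k(T) = 16*T²
224*k(G(1, g(1, -5))) = 224*(16*(12*1)²) = 224*(16*12²) = 224*(16*144) = 224*2304 = 516096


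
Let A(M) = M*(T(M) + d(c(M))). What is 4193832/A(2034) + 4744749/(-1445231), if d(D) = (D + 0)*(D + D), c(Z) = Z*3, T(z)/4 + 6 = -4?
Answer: -29944940615309279/9121182480848328 ≈ -3.2830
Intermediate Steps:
T(z) = -40 (T(z) = -24 + 4*(-4) = -24 - 16 = -40)
c(Z) = 3*Z
d(D) = 2*D² (d(D) = D*(2*D) = 2*D²)
A(M) = M*(-40 + 18*M²) (A(M) = M*(-40 + 2*(3*M)²) = M*(-40 + 2*(9*M²)) = M*(-40 + 18*M²))
4193832/A(2034) + 4744749/(-1445231) = 4193832/(-40*2034 + 18*2034³) + 4744749/(-1445231) = 4193832/(-81360 + 18*8414975304) + 4744749*(-1/1445231) = 4193832/(-81360 + 151469555472) - 4744749/1445231 = 4193832/151469474112 - 4744749/1445231 = 4193832*(1/151469474112) - 4744749/1445231 = 174743/6311228088 - 4744749/1445231 = -29944940615309279/9121182480848328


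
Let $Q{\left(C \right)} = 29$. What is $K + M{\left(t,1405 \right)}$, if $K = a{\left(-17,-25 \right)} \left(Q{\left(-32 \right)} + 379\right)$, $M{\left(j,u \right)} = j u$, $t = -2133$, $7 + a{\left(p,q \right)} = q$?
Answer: $-3009921$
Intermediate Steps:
$a{\left(p,q \right)} = -7 + q$
$K = -13056$ ($K = \left(-7 - 25\right) \left(29 + 379\right) = \left(-32\right) 408 = -13056$)
$K + M{\left(t,1405 \right)} = -13056 - 2996865 = -3009921$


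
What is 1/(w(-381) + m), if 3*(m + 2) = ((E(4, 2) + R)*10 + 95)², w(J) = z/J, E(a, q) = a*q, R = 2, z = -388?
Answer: 381/4828801 ≈ 7.8902e-5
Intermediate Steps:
w(J) = -388/J
m = 12673 (m = -2 + ((4*2 + 2)*10 + 95)²/3 = -2 + ((8 + 2)*10 + 95)²/3 = -2 + (10*10 + 95)²/3 = -2 + (100 + 95)²/3 = -2 + (⅓)*195² = -2 + (⅓)*38025 = -2 + 12675 = 12673)
1/(w(-381) + m) = 1/(-388/(-381) + 12673) = 1/(-388*(-1/381) + 12673) = 1/(388/381 + 12673) = 1/(4828801/381) = 381/4828801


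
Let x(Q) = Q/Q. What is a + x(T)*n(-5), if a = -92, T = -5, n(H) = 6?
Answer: -86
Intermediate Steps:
x(Q) = 1
a + x(T)*n(-5) = -92 + 1*6 = -92 + 6 = -86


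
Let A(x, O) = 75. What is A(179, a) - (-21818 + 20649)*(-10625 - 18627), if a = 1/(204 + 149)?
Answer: -34195513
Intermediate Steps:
a = 1/353 ≈ 0.0028329
A(179, a) - (-21818 + 20649)*(-10625 - 18627) = 75 - (-21818 + 20649)*(-10625 - 18627) = 75 - (-1169)*(-29252) = 75 - 1*34195588 = 75 - 34195588 = -34195513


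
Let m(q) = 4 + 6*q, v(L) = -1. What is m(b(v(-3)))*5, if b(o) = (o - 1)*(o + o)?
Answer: 140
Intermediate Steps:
b(o) = 2*o*(-1 + o) (b(o) = (-1 + o)*(2*o) = 2*o*(-1 + o))
m(b(v(-3)))*5 = (4 + 6*(2*(-1)*(-1 - 1)))*5 = (4 + 6*(2*(-1)*(-2)))*5 = (4 + 6*4)*5 = (4 + 24)*5 = 28*5 = 140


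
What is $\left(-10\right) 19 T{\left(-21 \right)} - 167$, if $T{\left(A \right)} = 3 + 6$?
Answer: $-1877$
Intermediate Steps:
$T{\left(A \right)} = 9$
$\left(-10\right) 19 T{\left(-21 \right)} - 167 = \left(-10\right) 19 \cdot 9 - 167 = \left(-190\right) 9 - 167 = -1710 - 167 = -1877$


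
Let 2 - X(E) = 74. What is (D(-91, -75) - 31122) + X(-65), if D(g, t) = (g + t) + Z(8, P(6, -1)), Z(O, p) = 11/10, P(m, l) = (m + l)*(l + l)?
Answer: -313589/10 ≈ -31359.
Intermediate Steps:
P(m, l) = 2*l*(l + m) (P(m, l) = (l + m)*(2*l) = 2*l*(l + m))
Z(O, p) = 11/10 (Z(O, p) = 11*(⅒) = 11/10)
X(E) = -72 (X(E) = 2 - 1*74 = 2 - 74 = -72)
D(g, t) = 11/10 + g + t (D(g, t) = (g + t) + 11/10 = 11/10 + g + t)
(D(-91, -75) - 31122) + X(-65) = ((11/10 - 91 - 75) - 31122) - 72 = (-1649/10 - 31122) - 72 = -312869/10 - 72 = -313589/10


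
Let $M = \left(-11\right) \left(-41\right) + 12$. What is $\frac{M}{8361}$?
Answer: $\frac{463}{8361} \approx 0.055376$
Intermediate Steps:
$M = 463$ ($M = 451 + 12 = 463$)
$\frac{M}{8361} = \frac{463}{8361}$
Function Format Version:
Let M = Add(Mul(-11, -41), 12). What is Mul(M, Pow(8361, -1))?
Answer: Rational(463, 8361) ≈ 0.055376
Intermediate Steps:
M = 463 (M = Add(451, 12) = 463)
Mul(M, Pow(8361, -1)) = Mul(463, Pow(8361, -1)) = Mul(463, Rational(1, 8361)) = Rational(463, 8361)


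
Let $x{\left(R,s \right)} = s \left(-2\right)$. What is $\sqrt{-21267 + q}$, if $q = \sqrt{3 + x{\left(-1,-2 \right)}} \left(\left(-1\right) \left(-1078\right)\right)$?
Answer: $\sqrt{-21267 + 1078 \sqrt{7}} \approx 135.7 i$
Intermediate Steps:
$x{\left(R,s \right)} = - 2 s$
$q = 1078 \sqrt{7}$ ($q = \sqrt{3 - -4} \left(\left(-1\right) \left(-1078\right)\right) = \sqrt{3 + 4} \cdot 1078 = \sqrt{7} \cdot 1078 = 1078 \sqrt{7} \approx 2852.1$)
$\sqrt{-21267 + q} = \sqrt{-21267 + 1078 \sqrt{7}}$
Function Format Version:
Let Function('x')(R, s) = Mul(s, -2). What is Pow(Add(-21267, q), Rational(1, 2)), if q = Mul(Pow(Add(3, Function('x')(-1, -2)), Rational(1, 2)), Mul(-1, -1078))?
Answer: Pow(Add(-21267, Mul(1078, Pow(7, Rational(1, 2)))), Rational(1, 2)) ≈ Mul(135.70, I)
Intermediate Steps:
Function('x')(R, s) = Mul(-2, s)
q = Mul(1078, Pow(7, Rational(1, 2))) (q = Mul(Pow(Add(3, Mul(-2, -2)), Rational(1, 2)), Mul(-1, -1078)) = Mul(Pow(Add(3, 4), Rational(1, 2)), 1078) = Mul(Pow(7, Rational(1, 2)), 1078) = Mul(1078, Pow(7, Rational(1, 2))) ≈ 2852.1)
Pow(Add(-21267, q), Rational(1, 2)) = Pow(Add(-21267, Mul(1078, Pow(7, Rational(1, 2)))), Rational(1, 2))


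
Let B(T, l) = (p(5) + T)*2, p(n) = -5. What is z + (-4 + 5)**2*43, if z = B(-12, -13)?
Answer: 9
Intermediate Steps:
B(T, l) = -10 + 2*T (B(T, l) = (-5 + T)*2 = -10 + 2*T)
z = -34 (z = -10 + 2*(-12) = -10 - 24 = -34)
z + (-4 + 5)**2*43 = -34 + (-4 + 5)**2*43 = -34 + 1**2*43 = -34 + 1*43 = -34 + 43 = 9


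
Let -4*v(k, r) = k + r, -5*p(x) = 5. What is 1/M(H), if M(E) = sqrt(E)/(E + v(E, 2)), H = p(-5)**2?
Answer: 1/4 ≈ 0.25000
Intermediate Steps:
p(x) = -1 (p(x) = -1/5*5 = -1)
H = 1 (H = (-1)**2 = 1)
v(k, r) = -k/4 - r/4 (v(k, r) = -(k + r)/4 = -k/4 - r/4)
M(E) = sqrt(E)/(-1/2 + 3*E/4) (M(E) = sqrt(E)/(E + (-E/4 - 1/4*2)) = sqrt(E)/(E + (-E/4 - 1/2)) = sqrt(E)/(E + (-1/2 - E/4)) = sqrt(E)/(-1/2 + 3*E/4))
1/M(H) = 1/(4*sqrt(1)/(-2 + 3*1)) = 1/(4*1/(-2 + 3)) = 1/(4*1/1) = 1/(4*1*1) = 1/4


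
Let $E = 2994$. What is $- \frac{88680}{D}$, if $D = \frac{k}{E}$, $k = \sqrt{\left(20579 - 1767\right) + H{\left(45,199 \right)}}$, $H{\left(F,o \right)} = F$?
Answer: $- \frac{265507920 \sqrt{18857}}{18857} \approx -1.9335 \cdot 10^{6}$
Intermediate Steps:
$k = \sqrt{18857}$ ($k = \sqrt{\left(20579 - 1767\right) + 45} = \sqrt{18812 + 45} = \sqrt{18857} \approx 137.32$)
$D = \frac{\sqrt{18857}}{2994} \approx 0.045865$
$- \frac{88680}{D} = - \frac{88680}{\frac{1}{2994} \sqrt{18857}} = - 88680 \frac{2994 \sqrt{18857}}{18857} = - \frac{265507920 \sqrt{18857}}{18857}$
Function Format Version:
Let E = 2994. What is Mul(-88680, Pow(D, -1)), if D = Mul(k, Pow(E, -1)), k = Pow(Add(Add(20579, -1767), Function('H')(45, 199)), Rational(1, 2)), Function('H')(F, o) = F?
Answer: Mul(Rational(-265507920, 18857), Pow(18857, Rational(1, 2))) ≈ -1.9335e+6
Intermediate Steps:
k = Pow(18857, Rational(1, 2)) (k = Pow(Add(Add(20579, -1767), 45), Rational(1, 2)) = Pow(Add(18812, 45), Rational(1, 2)) = Pow(18857, Rational(1, 2)) ≈ 137.32)
D = Mul(Rational(1, 2994), Pow(18857, Rational(1, 2))) (D = Mul(Pow(18857, Rational(1, 2)), Pow(2994, -1)) = Mul(Pow(18857, Rational(1, 2)), Rational(1, 2994)) = Mul(Rational(1, 2994), Pow(18857, Rational(1, 2))) ≈ 0.045865)
Mul(-88680, Pow(D, -1)) = Mul(-88680, Pow(Mul(Rational(1, 2994), Pow(18857, Rational(1, 2))), -1)) = Mul(-88680, Mul(Rational(2994, 18857), Pow(18857, Rational(1, 2)))) = Mul(Rational(-265507920, 18857), Pow(18857, Rational(1, 2)))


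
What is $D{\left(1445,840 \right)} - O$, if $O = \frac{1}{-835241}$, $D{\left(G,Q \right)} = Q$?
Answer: $\frac{701602441}{835241} \approx 840.0$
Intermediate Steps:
$O = - \frac{1}{835241} \approx -1.1973 \cdot 10^{-6}$
$D{\left(1445,840 \right)} - O = 840 - - \frac{1}{835241} = 840 + \frac{1}{835241} = \frac{701602441}{835241}$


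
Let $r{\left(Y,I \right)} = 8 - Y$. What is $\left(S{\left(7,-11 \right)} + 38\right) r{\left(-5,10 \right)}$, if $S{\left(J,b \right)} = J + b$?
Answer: $442$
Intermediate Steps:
$\left(S{\left(7,-11 \right)} + 38\right) r{\left(-5,10 \right)} = \left(\left(7 - 11\right) + 38\right) \left(8 - -5\right) = \left(-4 + 38\right) \left(8 + 5\right) = 34 \cdot 13 = 442$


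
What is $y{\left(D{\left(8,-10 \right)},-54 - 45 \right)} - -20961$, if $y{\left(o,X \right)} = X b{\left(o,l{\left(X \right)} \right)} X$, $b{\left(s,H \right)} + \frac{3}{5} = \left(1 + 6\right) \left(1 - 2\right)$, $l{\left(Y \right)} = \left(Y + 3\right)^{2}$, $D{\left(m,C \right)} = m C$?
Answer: $- \frac{267633}{5} \approx -53527.0$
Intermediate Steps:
$D{\left(m,C \right)} = C m$
$l{\left(Y \right)} = \left(3 + Y\right)^{2}$
$b{\left(s,H \right)} = - \frac{38}{5}$ ($b{\left(s,H \right)} = - \frac{3}{5} + \left(1 + 6\right) \left(1 - 2\right) = - \frac{3}{5} + 7 \left(-1\right) = - \frac{3}{5} - 7 = - \frac{38}{5}$)
$y{\left(o,X \right)} = - \frac{38 X^{2}}{5}$ ($y{\left(o,X \right)} = X \left(- \frac{38}{5}\right) X = - \frac{38 X}{5} X = - \frac{38 X^{2}}{5}$)
$y{\left(D{\left(8,-10 \right)},-54 - 45 \right)} - -20961 = - \frac{38 \left(-54 - 45\right)^{2}}{5} - -20961 = - \frac{38 \left(-54 - 45\right)^{2}}{5} + 20961 = - \frac{38 \left(-99\right)^{2}}{5} + 20961 = \left(- \frac{38}{5}\right) 9801 + 20961 = - \frac{372438}{5} + 20961 = - \frac{267633}{5}$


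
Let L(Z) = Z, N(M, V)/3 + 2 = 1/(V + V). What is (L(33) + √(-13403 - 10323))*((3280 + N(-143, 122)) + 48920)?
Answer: 420266187/244 + 12735339*I*√23726/244 ≈ 1.7224e+6 + 8.0396e+6*I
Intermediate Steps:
N(M, V) = -6 + 3/(2*V) (N(M, V) = -6 + 3/(V + V) = -6 + 3/((2*V)) = -6 + 3*(1/(2*V)) = -6 + 3/(2*V))
(L(33) + √(-13403 - 10323))*((3280 + N(-143, 122)) + 48920) = (33 + √(-13403 - 10323))*((3280 + (-6 + (3/2)/122)) + 48920) = (33 + √(-23726))*((3280 + (-6 + (3/2)*(1/122))) + 48920) = (33 + I*√23726)*((3280 + (-6 + 3/244)) + 48920) = (33 + I*√23726)*((3280 - 1461/244) + 48920) = (33 + I*√23726)*(798859/244 + 48920) = (33 + I*√23726)*(12735339/244) = 420266187/244 + 12735339*I*√23726/244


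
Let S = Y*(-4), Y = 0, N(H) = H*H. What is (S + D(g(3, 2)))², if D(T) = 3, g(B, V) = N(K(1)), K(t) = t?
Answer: 9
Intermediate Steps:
N(H) = H²
g(B, V) = 1 (g(B, V) = 1² = 1)
S = 0 (S = 0*(-4) = 0)
(S + D(g(3, 2)))² = (0 + 3)² = 3² = 9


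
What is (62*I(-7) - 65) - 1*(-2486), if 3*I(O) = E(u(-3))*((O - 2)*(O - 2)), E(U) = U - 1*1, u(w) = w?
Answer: -4275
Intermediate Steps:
E(U) = -1 + U (E(U) = U - 1 = -1 + U)
I(O) = -4*(-2 + O)²/3 (I(O) = ((-1 - 3)*((O - 2)*(O - 2)))/3 = (-4*(-2 + O)*(-2 + O))/3 = (-4*(-2 + O)²)/3 = -4*(-2 + O)²/3)
(62*I(-7) - 65) - 1*(-2486) = (62*(-4*(-2 - 7)²/3) - 65) - 1*(-2486) = (62*(-4/3*(-9)²) - 65) + 2486 = (62*(-4/3*81) - 65) + 2486 = (62*(-108) - 65) + 2486 = (-6696 - 65) + 2486 = -6761 + 2486 = -4275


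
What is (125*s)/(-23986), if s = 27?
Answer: -3375/23986 ≈ -0.14071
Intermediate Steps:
(125*s)/(-23986) = (125*27)/(-23986) = 3375*(-1/23986) = -3375/23986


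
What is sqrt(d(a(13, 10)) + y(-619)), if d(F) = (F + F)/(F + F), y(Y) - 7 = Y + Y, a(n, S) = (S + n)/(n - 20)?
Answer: I*sqrt(1230) ≈ 35.071*I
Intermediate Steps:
a(n, S) = (S + n)/(-20 + n)
y(Y) = 7 + 2*Y (y(Y) = 7 + (Y + Y) = 7 + 2*Y)
d(F) = 1 (d(F) = (2*F)/((2*F)) = (2*F)*(1/(2*F)) = 1)
sqrt(d(a(13, 10)) + y(-619)) = sqrt(1 + (7 + 2*(-619))) = sqrt(1 + (7 - 1238)) = sqrt(1 - 1231) = sqrt(-1230) = I*sqrt(1230)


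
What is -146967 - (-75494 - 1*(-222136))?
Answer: -293609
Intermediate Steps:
-146967 - (-75494 - 1*(-222136)) = -146967 - (-75494 + 222136) = -146967 - 1*146642 = -146967 - 146642 = -293609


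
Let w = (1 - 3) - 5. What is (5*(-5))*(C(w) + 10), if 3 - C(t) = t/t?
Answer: -300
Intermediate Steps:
w = -7 (w = -2 - 5 = -7)
C(t) = 2 (C(t) = 3 - t/t = 3 - 1*1 = 3 - 1 = 2)
(5*(-5))*(C(w) + 10) = (5*(-5))*(2 + 10) = -25*12 = -300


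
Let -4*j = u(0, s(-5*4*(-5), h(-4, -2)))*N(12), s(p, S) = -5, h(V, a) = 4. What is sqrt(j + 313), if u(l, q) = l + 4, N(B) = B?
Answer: sqrt(301) ≈ 17.349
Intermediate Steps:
u(l, q) = 4 + l
j = -12 (j = -(4 + 0)*12/4 = -12 ≈ -12.000)
sqrt(j + 313) = sqrt(-12 + 313) = sqrt(301)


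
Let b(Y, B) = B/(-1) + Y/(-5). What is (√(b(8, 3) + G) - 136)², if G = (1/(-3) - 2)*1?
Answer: 277336/15 - 544*I*√390/15 ≈ 18489.0 - 716.21*I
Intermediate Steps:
G = -7/3 (G = (-⅓ - 2)*1 = -7/3*1 = -7/3 ≈ -2.3333)
b(Y, B) = -B - Y/5 (b(Y, B) = B*(-1) + Y*(-⅕) = -B - Y/5)
(√(b(8, 3) + G) - 136)² = (√((-1*3 - ⅕*8) - 7/3) - 136)² = (√((-3 - 8/5) - 7/3) - 136)² = (√(-23/5 - 7/3) - 136)² = (√(-104/15) - 136)² = (2*I*√390/15 - 136)² = (-136 + 2*I*√390/15)²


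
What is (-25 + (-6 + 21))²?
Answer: 100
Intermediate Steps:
(-25 + (-6 + 21))² = (-25 + 15)² = (-10)² = 100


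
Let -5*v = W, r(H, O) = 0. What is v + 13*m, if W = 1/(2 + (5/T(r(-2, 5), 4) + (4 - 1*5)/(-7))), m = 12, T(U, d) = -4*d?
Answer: 159788/1025 ≈ 155.89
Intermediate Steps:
W = 112/205 (W = 1/(2 + (5/((-4*4)) + (4 - 1*5)/(-7))) = 1/(2 + (5/(-16) + (4 - 5)*(-⅐))) = 1/(2 + (5*(-1/16) - 1*(-⅐))) = 1/(2 + (-5/16 + ⅐)) = 1/(2 - 19/112) = 1/(205/112) = 112/205 ≈ 0.54634)
v = -112/1025 (v = -⅕*112/205 = -112/1025 ≈ -0.10927)
v + 13*m = -112/1025 + 13*12 = -112/1025 + 156 = 159788/1025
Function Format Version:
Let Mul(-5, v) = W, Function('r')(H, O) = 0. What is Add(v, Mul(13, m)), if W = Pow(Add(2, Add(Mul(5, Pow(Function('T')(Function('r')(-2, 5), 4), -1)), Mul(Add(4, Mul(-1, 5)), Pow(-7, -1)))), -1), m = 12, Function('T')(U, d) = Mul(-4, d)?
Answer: Rational(159788, 1025) ≈ 155.89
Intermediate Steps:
W = Rational(112, 205) (W = Pow(Add(2, Add(Mul(5, Pow(Mul(-4, 4), -1)), Mul(Add(4, Mul(-1, 5)), Pow(-7, -1)))), -1) = Pow(Add(2, Add(Mul(5, Pow(-16, -1)), Mul(Add(4, -5), Rational(-1, 7)))), -1) = Pow(Add(2, Add(Mul(5, Rational(-1, 16)), Mul(-1, Rational(-1, 7)))), -1) = Pow(Add(2, Add(Rational(-5, 16), Rational(1, 7))), -1) = Pow(Add(2, Rational(-19, 112)), -1) = Pow(Rational(205, 112), -1) = Rational(112, 205) ≈ 0.54634)
v = Rational(-112, 1025) (v = Mul(Rational(-1, 5), Rational(112, 205)) = Rational(-112, 1025) ≈ -0.10927)
Add(v, Mul(13, m)) = Add(Rational(-112, 1025), Mul(13, 12)) = Add(Rational(-112, 1025), 156) = Rational(159788, 1025)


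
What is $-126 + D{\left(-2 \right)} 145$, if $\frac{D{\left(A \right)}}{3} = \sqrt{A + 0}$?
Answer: $-126 + 435 i \sqrt{2} \approx -126.0 + 615.18 i$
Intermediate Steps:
$D{\left(A \right)} = 3 \sqrt{A}$ ($D{\left(A \right)} = 3 \sqrt{A + 0} = 3 \sqrt{A}$)
$-126 + D{\left(-2 \right)} 145 = -126 + 3 \sqrt{-2} \cdot 145 = -126 + 3 i \sqrt{2} \cdot 145 = -126 + 435 i \sqrt{2}$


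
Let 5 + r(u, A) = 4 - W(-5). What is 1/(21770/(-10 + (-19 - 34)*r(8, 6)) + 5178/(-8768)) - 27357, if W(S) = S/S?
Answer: -81379483959/2974723 ≈ -27357.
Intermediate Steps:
W(S) = 1
r(u, A) = -2 (r(u, A) = -5 + (4 - 1*1) = -5 + (4 - 1) = -5 + 3 = -2)
1/(21770/(-10 + (-19 - 34)*r(8, 6)) + 5178/(-8768)) - 27357 = 1/(21770/(-10 + (-19 - 34)*(-2)) + 5178/(-8768)) - 27357 = 1/(21770/(-10 - 53*(-2)) + 5178*(-1/8768)) - 27357 = 1/(21770/(-10 + 106) - 2589/4384) - 27357 = 1/(21770/96 - 2589/4384) - 27357 = 1/(21770*(1/96) - 2589/4384) - 27357 = 1/(10885/48 - 2589/4384) - 27357 = 1/(2974723/13152) - 27357 = 13152/2974723 - 27357 = -81379483959/2974723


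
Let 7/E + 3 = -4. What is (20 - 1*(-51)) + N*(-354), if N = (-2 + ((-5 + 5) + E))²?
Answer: -3115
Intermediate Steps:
E = -1 (E = 7/(-3 - 4) = 7/(-7) = 7*(-⅐) = -1)
N = 9 (N = (-2 + ((-5 + 5) - 1))² = (-2 + (0 - 1))² = (-2 - 1)² = (-3)² = 9)
(20 - 1*(-51)) + N*(-354) = (20 - 1*(-51)) + 9*(-354) = (20 + 51) - 3186 = 71 - 3186 = -3115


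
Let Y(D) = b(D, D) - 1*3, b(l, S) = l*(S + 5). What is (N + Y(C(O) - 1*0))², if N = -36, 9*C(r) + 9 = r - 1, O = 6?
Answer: 11042329/6561 ≈ 1683.0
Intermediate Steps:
C(r) = -10/9 + r/9 (C(r) = -1 + (r - 1)/9 = -1 + (-1 + r)/9 = -1 + (-⅑ + r/9) = -10/9 + r/9)
b(l, S) = l*(5 + S)
Y(D) = -3 + D*(5 + D) (Y(D) = D*(5 + D) - 1*3 = D*(5 + D) - 3 = -3 + D*(5 + D))
(N + Y(C(O) - 1*0))² = (-36 + (-3 + ((-10/9 + (⅑)*6) - 1*0)*(5 + ((-10/9 + (⅑)*6) - 1*0))))² = (-36 + (-3 + ((-10/9 + ⅔) + 0)*(5 + ((-10/9 + ⅔) + 0))))² = (-36 + (-3 + (-4/9 + 0)*(5 + (-4/9 + 0))))² = (-36 + (-3 - 4*(5 - 4/9)/9))² = (-36 + (-3 - 4/9*41/9))² = (-36 + (-3 - 164/81))² = (-36 - 407/81)² = (-3323/81)² = 11042329/6561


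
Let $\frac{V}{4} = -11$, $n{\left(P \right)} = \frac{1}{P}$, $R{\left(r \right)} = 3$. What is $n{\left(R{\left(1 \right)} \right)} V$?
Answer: $- \frac{44}{3} \approx -14.667$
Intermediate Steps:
$V = -44$ ($V = 4 \left(-11\right) = -44$)
$n{\left(R{\left(1 \right)} \right)} V = \frac{1}{3} \left(-44\right) = - \frac{44}{3}$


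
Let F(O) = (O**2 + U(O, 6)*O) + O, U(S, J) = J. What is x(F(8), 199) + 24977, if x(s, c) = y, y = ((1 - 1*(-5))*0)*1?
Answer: 24977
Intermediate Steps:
F(O) = O**2 + 7*O (F(O) = (O**2 + 6*O) + O = O**2 + 7*O)
y = 0 (y = ((1 + 5)*0)*1 = (6*0)*1 = 0*1 = 0)
x(s, c) = 0
x(F(8), 199) + 24977 = 0 + 24977 = 24977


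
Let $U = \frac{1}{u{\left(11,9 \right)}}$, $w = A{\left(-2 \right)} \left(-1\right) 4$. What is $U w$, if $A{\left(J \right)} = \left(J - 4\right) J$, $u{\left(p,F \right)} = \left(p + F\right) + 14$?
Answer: $- \frac{24}{17} \approx -1.4118$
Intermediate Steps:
$u{\left(p,F \right)} = 14 + F + p$ ($u{\left(p,F \right)} = \left(F + p\right) + 14 = 14 + F + p$)
$A{\left(J \right)} = J \left(-4 + J\right)$ ($A{\left(J \right)} = \left(-4 + J\right) J = J \left(-4 + J\right)$)
$w = -48$ ($w = - 2 \left(-4 - 2\right) \left(-1\right) 4 = \left(-2\right) \left(-6\right) \left(-1\right) 4 = 12 \left(-1\right) 4 = \left(-12\right) 4 = -48$)
$U = \frac{1}{34}$ ($U = \frac{1}{14 + 9 + 11} = \frac{1}{34} \approx 0.029412$)
$U w = \frac{1}{34} \left(-48\right) = - \frac{24}{17}$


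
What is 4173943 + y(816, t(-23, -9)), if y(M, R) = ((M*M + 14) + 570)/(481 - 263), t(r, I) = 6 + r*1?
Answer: 455293007/109 ≈ 4.1770e+6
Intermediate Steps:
t(r, I) = 6 + r
y(M, R) = 292/109 + M**2/218 (y(M, R) = ((M**2 + 14) + 570)/218 = ((14 + M**2) + 570)*(1/218) = (584 + M**2)*(1/218) = 292/109 + M**2/218)
4173943 + y(816, t(-23, -9)) = 4173943 + (292/109 + (1/218)*816**2) = 4173943 + (292/109 + (1/218)*665856) = 4173943 + (292/109 + 332928/109) = 4173943 + 333220/109 = 455293007/109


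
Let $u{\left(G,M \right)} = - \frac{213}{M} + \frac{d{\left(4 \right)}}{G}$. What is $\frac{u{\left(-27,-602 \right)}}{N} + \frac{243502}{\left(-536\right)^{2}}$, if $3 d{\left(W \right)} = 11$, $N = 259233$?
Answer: $\frac{769510886283467}{907907040671904} \approx 0.84757$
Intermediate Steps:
$d{\left(W \right)} = \frac{11}{3}$ ($d{\left(W \right)} = \frac{1}{3} \cdot 11 = \frac{11}{3}$)
$u{\left(G,M \right)} = - \frac{213}{M} + \frac{11}{3 G}$
$\frac{u{\left(-27,-602 \right)}}{N} + \frac{243502}{\left(-536\right)^{2}} = \frac{- \frac{213}{-602} + \frac{11}{3 \left(-27\right)}}{259233} + \frac{243502}{\left(-536\right)^{2}} = \left(\left(-213\right) \left(- \frac{1}{602}\right) + \frac{11}{3} \left(- \frac{1}{27}\right)\right) \frac{1}{259233} + \frac{243502}{287296} = \left(\frac{213}{602} - \frac{11}{81}\right) \frac{1}{259233} + 243502 \cdot \frac{1}{287296} = \frac{10631}{48762} \cdot \frac{1}{259233} + \frac{121751}{143648} = \frac{10631}{12640719546} + \frac{121751}{143648} = \frac{769510886283467}{907907040671904}$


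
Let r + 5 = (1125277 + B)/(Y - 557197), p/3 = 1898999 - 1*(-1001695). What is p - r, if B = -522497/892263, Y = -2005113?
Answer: 9947592881251012232/1143127203765 ≈ 8.7021e+6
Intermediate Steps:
B = -522497/892263 (B = -522497*1/892263 = -522497/892263 ≈ -0.58559)
p = 8702082 (p = 3*(1898999 - 1*(-1001695)) = 3*(1898999 + 1001695) = 3*2900694 = 8702082)
r = -6217657273502/1143127203765 (r = -5 + (1125277 - 522497/892263)/(-2005113 - 557197) = -5 + (1004042509354/892263)/(-2562310) = -5 + (1004042509354/892263)*(-1/2562310) = -5 - 502021254677/1143127203765 = -6217657273502/1143127203765 ≈ -5.4392)
p - r = 8702082 - 1*(-6217657273502/1143127203765) = 8702082 + 6217657273502/1143127203765 = 9947592881251012232/1143127203765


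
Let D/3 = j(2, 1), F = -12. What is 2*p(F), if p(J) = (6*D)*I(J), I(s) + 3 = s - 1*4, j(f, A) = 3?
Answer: -2052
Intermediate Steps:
I(s) = -7 + s (I(s) = -3 + (s - 1*4) = -3 + (s - 4) = -3 + (-4 + s) = -7 + s)
D = 9 (D = 3*3 = 9)
p(J) = -378 + 54*J (p(J) = (6*9)*(-7 + J) = 54*(-7 + J) = -378 + 54*J)
2*p(F) = 2*(-378 + 54*(-12)) = 2*(-378 - 648) = 2*(-1026) = -2052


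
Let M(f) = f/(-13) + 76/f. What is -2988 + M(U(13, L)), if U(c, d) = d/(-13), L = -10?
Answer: -2441424/845 ≈ -2889.3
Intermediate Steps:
U(c, d) = -d/13 (U(c, d) = d*(-1/13) = -d/13)
M(f) = 76/f - f/13 (M(f) = f*(-1/13) + 76/f = -f/13 + 76/f = 76/f - f/13)
-2988 + M(U(13, L)) = -2988 + (76/((-1/13*(-10))) - (-1)*(-10)/169) = -2988 + (76/(10/13) - 1/13*10/13) = -2988 + (76*(13/10) - 10/169) = -2988 + (494/5 - 10/169) = -2988 + 83436/845 = -2441424/845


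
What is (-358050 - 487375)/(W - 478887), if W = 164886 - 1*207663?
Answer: 845425/521664 ≈ 1.6206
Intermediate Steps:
W = -42777 (W = 164886 - 207663 = -42777)
(-358050 - 487375)/(W - 478887) = (-358050 - 487375)/(-42777 - 478887) = -845425/(-521664) = -845425*(-1/521664) = 845425/521664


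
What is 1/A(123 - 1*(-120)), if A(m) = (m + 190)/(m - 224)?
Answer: 19/433 ≈ 0.043880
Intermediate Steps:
A(m) = (190 + m)/(-224 + m)
1/A(123 - 1*(-120)) = 1/((190 + (123 - 1*(-120)))/(-224 + (123 - 1*(-120)))) = 1/((190 + (123 + 120))/(-224 + (123 + 120))) = 1/((190 + 243)/(-224 + 243)) = 1/(433/19) = 19/433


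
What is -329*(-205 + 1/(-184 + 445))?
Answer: 17602816/261 ≈ 67444.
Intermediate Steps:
-329*(-205 + 1/(-184 + 445)) = -329*(-205 + 1/261) = -329*(-53504/261) = 17602816/261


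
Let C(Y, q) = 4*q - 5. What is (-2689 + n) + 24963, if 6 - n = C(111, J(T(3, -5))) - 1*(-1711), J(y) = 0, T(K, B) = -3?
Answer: 20574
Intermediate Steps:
C(Y, q) = -5 + 4*q
n = -1700 (n = 6 - ((-5 + 4*0) - 1*(-1711)) = 6 - ((-5 + 0) + 1711) = 6 - (-5 + 1711) = 6 - 1*1706 = 6 - 1706 = -1700)
(-2689 + n) + 24963 = (-2689 - 1700) + 24963 = -4389 + 24963 = 20574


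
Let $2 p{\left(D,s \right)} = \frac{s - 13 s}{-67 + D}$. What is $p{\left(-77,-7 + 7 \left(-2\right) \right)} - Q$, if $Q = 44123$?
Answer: $- \frac{352991}{8} \approx -44124.0$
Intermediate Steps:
$p{\left(D,s \right)} = - \frac{6 s}{-67 + D}$ ($p{\left(D,s \right)} = \frac{\left(s - 13 s\right) \frac{1}{-67 + D}}{2} = \frac{- 12 s \frac{1}{-67 + D}}{2} = \frac{\left(-12\right) s \frac{1}{-67 + D}}{2} = - \frac{6 s}{-67 + D}$)
$p{\left(-77,-7 + 7 \left(-2\right) \right)} - Q = - \frac{6 \left(-7 + 7 \left(-2\right)\right)}{-67 - 77} - 44123 = - \frac{6 \left(-7 - 14\right)}{-144} - 44123 = \left(-6\right) \left(-21\right) \left(- \frac{1}{144}\right) - 44123 = - \frac{7}{8} - 44123 = - \frac{352991}{8}$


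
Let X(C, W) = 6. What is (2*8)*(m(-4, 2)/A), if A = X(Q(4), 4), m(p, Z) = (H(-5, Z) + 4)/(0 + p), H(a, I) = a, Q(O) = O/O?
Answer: 2/3 ≈ 0.66667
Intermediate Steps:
Q(O) = 1
m(p, Z) = -1/p (m(p, Z) = (-5 + 4)/(0 + p) = -1/p)
A = 6
(2*8)*(m(-4, 2)/A) = (2*8)*(-1/(-4)/6) = 16*(-1*(-1/4)*(1/6)) = 16*((1/4)*(1/6)) = 16*(1/24) = 2/3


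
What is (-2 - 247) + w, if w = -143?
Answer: -392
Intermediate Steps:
(-2 - 247) + w = (-2 - 247) - 143 = -249 - 143 = -392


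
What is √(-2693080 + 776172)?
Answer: 2*I*√479227 ≈ 1384.5*I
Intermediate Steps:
√(-2693080 + 776172) = √(-1916908) = 2*I*√479227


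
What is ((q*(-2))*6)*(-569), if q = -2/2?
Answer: -6828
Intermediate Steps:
q = -1 (q = -2*½ = -1)
((q*(-2))*6)*(-569) = (-1*(-2)*6)*(-569) = (2*6)*(-569) = 12*(-569) = -6828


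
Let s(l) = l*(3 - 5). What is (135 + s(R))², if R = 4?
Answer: 16129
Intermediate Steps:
s(l) = -2*l (s(l) = l*(-2) = -2*l)
(135 + s(R))² = (135 - 2*4)² = (135 - 8)² = 127² = 16129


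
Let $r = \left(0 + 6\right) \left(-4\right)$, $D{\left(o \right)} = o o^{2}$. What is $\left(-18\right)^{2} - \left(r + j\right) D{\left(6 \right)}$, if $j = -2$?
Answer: $5940$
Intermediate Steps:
$D{\left(o \right)} = o^{3}$
$r = -24$ ($r = 6 \left(-4\right) = -24$)
$\left(-18\right)^{2} - \left(r + j\right) D{\left(6 \right)} = \left(-18\right)^{2} - \left(-24 - 2\right) 6^{3} = 324 - \left(-26\right) 216 = 324 - -5616 = 324 + 5616 = 5940$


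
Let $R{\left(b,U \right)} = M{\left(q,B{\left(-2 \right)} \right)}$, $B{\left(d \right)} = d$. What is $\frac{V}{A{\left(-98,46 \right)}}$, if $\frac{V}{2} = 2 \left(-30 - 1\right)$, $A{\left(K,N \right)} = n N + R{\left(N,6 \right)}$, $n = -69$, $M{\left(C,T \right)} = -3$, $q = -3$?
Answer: $\frac{124}{3177} \approx 0.039031$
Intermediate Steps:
$R{\left(b,U \right)} = -3$
$A{\left(K,N \right)} = -3 - 69 N$ ($A{\left(K,N \right)} = - 69 N - 3 = -3 - 69 N$)
$V = -124$ ($V = 2 \cdot 2 \left(-30 - 1\right) = 2 \cdot 2 \left(-31\right) = 2 \left(-62\right) = -124$)
$\frac{V}{A{\left(-98,46 \right)}} = - \frac{124}{-3 - 3174} = - \frac{124}{-3177} = \left(-124\right) \left(- \frac{1}{3177}\right) = \frac{124}{3177}$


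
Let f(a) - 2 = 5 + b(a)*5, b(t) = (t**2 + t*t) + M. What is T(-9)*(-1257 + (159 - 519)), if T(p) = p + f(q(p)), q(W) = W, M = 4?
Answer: -1338876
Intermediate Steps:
b(t) = 4 + 2*t**2 (b(t) = (t**2 + t*t) + 4 = (t**2 + t**2) + 4 = 2*t**2 + 4 = 4 + 2*t**2)
f(a) = 27 + 10*a**2 (f(a) = 2 + (5 + (4 + 2*a**2)*5) = 2 + (5 + (20 + 10*a**2)) = 2 + (25 + 10*a**2) = 27 + 10*a**2)
T(p) = 27 + p + 10*p**2 (T(p) = p + (27 + 10*p**2) = 27 + p + 10*p**2)
T(-9)*(-1257 + (159 - 519)) = (27 - 9 + 10*(-9)**2)*(-1257 + (159 - 519)) = (27 - 9 + 10*81)*(-1257 - 360) = (27 - 9 + 810)*(-1617) = 828*(-1617) = -1338876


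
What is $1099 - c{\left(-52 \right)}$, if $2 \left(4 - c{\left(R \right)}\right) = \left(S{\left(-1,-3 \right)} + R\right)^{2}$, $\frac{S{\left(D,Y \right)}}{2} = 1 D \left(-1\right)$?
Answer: $2345$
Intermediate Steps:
$S{\left(D,Y \right)} = - 2 D$ ($S{\left(D,Y \right)} = 2 \cdot 1 D \left(-1\right) = 2 D \left(-1\right) = 2 \left(- D\right) = - 2 D$)
$c{\left(R \right)} = 4 - \frac{\left(2 + R\right)^{2}}{2}$ ($c{\left(R \right)} = 4 - \frac{\left(\left(-2\right) \left(-1\right) + R\right)^{2}}{2} = 4 - \frac{\left(2 + R\right)^{2}}{2}$)
$1099 - c{\left(-52 \right)} = 1099 - \left(4 - \frac{\left(2 - 52\right)^{2}}{2}\right) = 1099 - \left(4 - \frac{\left(-50\right)^{2}}{2}\right) = 1099 - \left(4 - 1250\right) = 1099 - -1246 = 1099 + 1246 = 2345$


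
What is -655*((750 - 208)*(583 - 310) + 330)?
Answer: -97133880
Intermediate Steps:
-655*((750 - 208)*(583 - 310) + 330) = -655*(542*273 + 330) = -655*(147966 + 330) = -655*148296 = -97133880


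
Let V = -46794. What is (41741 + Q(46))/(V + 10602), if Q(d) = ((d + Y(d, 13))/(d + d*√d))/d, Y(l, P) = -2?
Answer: -496822247/430775280 - 11*√46/861550560 ≈ -1.1533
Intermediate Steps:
Q(d) = (-2 + d)/(d*(d + d^(3/2))) (Q(d) = ((d - 2)/(d + d*√d))/d = ((-2 + d)/(d + d^(3/2)))/d = (-2 + d)/(d*(d + d^(3/2))))
(41741 + Q(46))/(V + 10602) = (41741 + (-2 + 46)/(46² + 46^(5/2)))/(-46794 + 10602) = (41741 + 44/(2116 + 2116*√46))/(-36192) = (41741 + 44/(2116 + 2116*√46))*(-1/36192) = -41741/36192 - 11/(9048*(2116 + 2116*√46))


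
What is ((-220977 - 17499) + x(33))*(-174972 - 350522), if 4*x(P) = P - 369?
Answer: 125361848640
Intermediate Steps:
x(P) = -369/4 + P/4 (x(P) = (P - 369)/4 = (-369 + P)/4 = -369/4 + P/4)
((-220977 - 17499) + x(33))*(-174972 - 350522) = ((-220977 - 17499) + (-369/4 + (1/4)*33))*(-174972 - 350522) = (-238476 + (-369/4 + 33/4))*(-525494) = (-238476 - 84)*(-525494) = -238560*(-525494) = 125361848640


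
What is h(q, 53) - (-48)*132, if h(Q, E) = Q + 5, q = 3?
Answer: 6344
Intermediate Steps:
h(Q, E) = 5 + Q
h(q, 53) - (-48)*132 = (5 + 3) - (-48)*132 = 8 - 1*(-6336) = 8 + 6336 = 6344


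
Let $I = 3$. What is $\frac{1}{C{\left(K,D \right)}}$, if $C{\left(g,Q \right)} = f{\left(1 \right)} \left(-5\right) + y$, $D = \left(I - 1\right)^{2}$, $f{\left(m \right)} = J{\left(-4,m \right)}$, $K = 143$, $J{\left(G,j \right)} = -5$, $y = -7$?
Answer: $\frac{1}{18} \approx 0.055556$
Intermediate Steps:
$f{\left(m \right)} = -5$
$D = 4$ ($D = \left(3 - 1\right)^{2} = 2^{2} = 4$)
$C{\left(g,Q \right)} = 18$ ($C{\left(g,Q \right)} = \left(-5\right) \left(-5\right) - 7 = 25 - 7 = 18$)
$\frac{1}{C{\left(K,D \right)}} = \frac{1}{18}$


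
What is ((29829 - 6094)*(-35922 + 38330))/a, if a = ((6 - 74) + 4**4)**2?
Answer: 152005/94 ≈ 1617.1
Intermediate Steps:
a = 35344 (a = (-68 + 256)**2 = 188**2 = 35344)
((29829 - 6094)*(-35922 + 38330))/a = ((29829 - 6094)*(-35922 + 38330))/35344 = (23735*2408)*(1/35344) = 57153880*(1/35344) = 152005/94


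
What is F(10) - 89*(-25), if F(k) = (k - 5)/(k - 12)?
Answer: 4445/2 ≈ 2222.5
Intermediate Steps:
F(k) = (-5 + k)/(-12 + k)
F(10) - 89*(-25) = (-5 + 10)/(-12 + 10) - 89*(-25) = 5/(-2) + 2225 = -1/2*5 + 2225 = -5/2 + 2225 = 4445/2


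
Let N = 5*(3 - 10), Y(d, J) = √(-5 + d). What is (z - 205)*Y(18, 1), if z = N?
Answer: -240*√13 ≈ -865.33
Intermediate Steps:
N = -35 (N = 5*(-7) = -35)
z = -35
(z - 205)*Y(18, 1) = (-35 - 205)*√(-5 + 18) = -240*√13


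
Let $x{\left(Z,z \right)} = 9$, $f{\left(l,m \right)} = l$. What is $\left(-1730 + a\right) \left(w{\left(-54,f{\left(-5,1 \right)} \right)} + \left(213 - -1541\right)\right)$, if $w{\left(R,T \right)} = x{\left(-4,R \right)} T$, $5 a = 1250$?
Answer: $-2529320$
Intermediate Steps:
$a = 250$ ($a = \frac{1}{5} \cdot 1250 = 250$)
$w{\left(R,T \right)} = 9 T$
$\left(-1730 + a\right) \left(w{\left(-54,f{\left(-5,1 \right)} \right)} + \left(213 - -1541\right)\right) = \left(-1730 + 250\right) \left(9 \left(-5\right) + \left(213 - -1541\right)\right) = - 1480 \left(-45 + \left(213 + 1541\right)\right) = - 1480 \left(-45 + 1754\right) = \left(-1480\right) 1709 = -2529320$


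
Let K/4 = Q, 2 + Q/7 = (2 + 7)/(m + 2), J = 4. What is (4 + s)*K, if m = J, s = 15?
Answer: -266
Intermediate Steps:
m = 4
Q = -7/2 (Q = -14 + 7*((2 + 7)/(4 + 2)) = -14 + 7*(9/6) = -14 + 7*(9*(⅙)) = -14 + 7*(3/2) = -14 + 21/2 = -7/2 ≈ -3.5000)
K = -14 (K = 4*(-7/2) = -14)
(4 + s)*K = (4 + 15)*(-14) = 19*(-14) = -266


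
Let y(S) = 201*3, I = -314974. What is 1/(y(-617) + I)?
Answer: -1/314371 ≈ -3.1810e-6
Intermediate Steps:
y(S) = 603
1/(y(-617) + I) = 1/(603 - 314974) = 1/(-314371) = -1/314371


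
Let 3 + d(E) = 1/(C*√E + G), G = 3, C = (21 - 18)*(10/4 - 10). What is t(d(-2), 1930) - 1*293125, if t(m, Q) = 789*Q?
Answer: 1229645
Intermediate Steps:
C = -45/2 (C = 3*(10*(¼) - 10) = 3*(5/2 - 10) = 3*(-15/2) = -45/2 ≈ -22.500)
d(E) = -3 + 1/(3 - 45*√E/2) (d(E) = -3 + 1/(-45*√E/2 + 3) = -3 + 1/(3 - 45*√E/2))
t(d(-2), 1930) - 1*293125 = 789*1930 - 1*293125 = 1522770 - 293125 = 1229645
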